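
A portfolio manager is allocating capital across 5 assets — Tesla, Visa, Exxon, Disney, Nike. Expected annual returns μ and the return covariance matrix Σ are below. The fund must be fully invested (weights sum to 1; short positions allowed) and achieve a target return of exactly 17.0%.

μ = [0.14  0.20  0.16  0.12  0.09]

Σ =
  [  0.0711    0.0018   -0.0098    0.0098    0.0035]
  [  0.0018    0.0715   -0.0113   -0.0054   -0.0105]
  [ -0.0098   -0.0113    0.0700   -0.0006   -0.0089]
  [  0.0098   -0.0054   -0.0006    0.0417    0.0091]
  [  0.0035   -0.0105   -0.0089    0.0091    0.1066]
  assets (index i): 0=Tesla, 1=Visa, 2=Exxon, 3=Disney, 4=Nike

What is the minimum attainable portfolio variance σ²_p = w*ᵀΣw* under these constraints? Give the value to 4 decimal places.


0.0182

p=Σ⁻¹μ = [1.9042  3.6511  3.3159  2.6913  1.1885]
q=Σ⁻¹𝟙 = [12.9415  20.1834  20.9202  21.4849  10.8565]
a=μᵀp=1.957273  b=𝟙ᵀp=12.751004  c=𝟙ᵀq=86.386567  D=ac−b²=6.494035
λ₁=(c·0.170−b)/D = (86.386567·0.170−12.751004)/6.494035 = 0.297922
λ₂=(a−b·0.170)/D = (1.957273−12.751004·0.170)/6.494035 = -0.032399
w* = 0.297922·p + -0.032399·q:
  w_0 = 0.297922·1.9042 + -0.032399·12.9415 = 0.1480  (Tesla)
  w_1 = 0.297922·3.6511 + -0.032399·20.1834 = 0.4338  (Visa)
  w_2 = 0.297922·3.3159 + -0.032399·20.9202 = 0.3101  (Exxon)
  w_3 = 0.297922·2.6913 + -0.032399·21.4849 = 0.1057  (Disney)
  w_4 = 0.297922·1.1885 + -0.032399·10.8565 = 0.0023  (Nike)
Σw_i=1.0000  μᵀw=0.1700
σ²=wᵀΣw=λ₁·μ_p+λ₂ = 0.297922·0.170 + -0.032399 = 0.018248 ≈ 0.0182


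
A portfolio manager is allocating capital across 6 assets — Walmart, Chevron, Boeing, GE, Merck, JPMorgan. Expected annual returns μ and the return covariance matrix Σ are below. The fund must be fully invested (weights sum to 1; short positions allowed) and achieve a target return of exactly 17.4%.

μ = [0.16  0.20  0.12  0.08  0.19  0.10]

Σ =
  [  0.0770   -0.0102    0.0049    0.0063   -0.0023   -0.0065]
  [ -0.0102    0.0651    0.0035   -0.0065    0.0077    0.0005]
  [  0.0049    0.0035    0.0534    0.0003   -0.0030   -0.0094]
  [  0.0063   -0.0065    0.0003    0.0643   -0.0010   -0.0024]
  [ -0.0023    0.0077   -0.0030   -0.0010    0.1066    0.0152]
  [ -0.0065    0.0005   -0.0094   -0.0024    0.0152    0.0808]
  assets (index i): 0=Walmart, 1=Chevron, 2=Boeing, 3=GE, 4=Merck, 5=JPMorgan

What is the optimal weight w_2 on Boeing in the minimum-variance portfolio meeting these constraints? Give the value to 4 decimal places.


0.1118

p=Σ⁻¹μ = [2.4277  3.2937  2.1342  1.4054  1.4666  1.4267]
q=Σ⁻¹𝟙 = [14.1613  17.2483  19.2059  16.4807  7.0237  14.8113]
a=μᵀp=1.837033  b=𝟙ᵀp=12.154255  c=𝟙ᵀq=88.931123  D=ac−b²=15.643457
λ₁=(c·0.174−b)/D = (88.931123·0.174−12.154255)/15.643457 = 0.212214
λ₂=(a−b·0.174)/D = (1.837033−12.154255·0.174)/15.643457 = -0.017759
w* = 0.212214·p + -0.017759·q:
  w_0 = 0.212214·2.4277 + -0.017759·14.1613 = 0.2637  (Walmart)
  w_1 = 0.212214·3.2937 + -0.017759·17.2483 = 0.3927  (Chevron)
  w_2 = 0.212214·2.1342 + -0.017759·19.2059 = 0.1118  (Boeing)
  w_3 = 0.212214·1.4054 + -0.017759·16.4807 = 0.0056  (GE)
  w_4 = 0.212214·1.4666 + -0.017759·7.0237 = 0.1865  (Merck)
  w_5 = 0.212214·1.4267 + -0.017759·14.8113 = 0.0397  (JPMorgan)
Σw_i=1.0000  μᵀw=0.1740
σ²=wᵀΣw=λ₁·μ_p+λ₂ = 0.212214·0.174 + -0.017759 = 0.019167 ≈ 0.0192


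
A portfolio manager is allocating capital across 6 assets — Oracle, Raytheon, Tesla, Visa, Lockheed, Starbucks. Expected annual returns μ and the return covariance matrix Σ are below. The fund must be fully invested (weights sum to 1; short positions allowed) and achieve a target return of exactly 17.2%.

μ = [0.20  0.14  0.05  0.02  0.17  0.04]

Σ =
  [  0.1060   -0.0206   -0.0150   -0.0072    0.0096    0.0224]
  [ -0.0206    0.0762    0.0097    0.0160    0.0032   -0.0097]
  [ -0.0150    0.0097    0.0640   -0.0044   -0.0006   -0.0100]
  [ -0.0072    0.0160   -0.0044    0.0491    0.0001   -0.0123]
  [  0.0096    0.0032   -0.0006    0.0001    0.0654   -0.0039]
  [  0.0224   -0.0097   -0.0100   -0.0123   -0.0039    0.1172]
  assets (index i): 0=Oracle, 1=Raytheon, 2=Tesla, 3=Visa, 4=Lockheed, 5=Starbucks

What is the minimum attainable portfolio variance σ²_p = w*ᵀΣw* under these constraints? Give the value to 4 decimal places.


p=Σ⁻¹μ = [2.2180  2.2120  1.0419  0.1709  2.1916  0.2802]
q=Σ⁻¹𝟙 = [12.1080  9.7020  20.5874  23.7359  13.8906  11.7311]
a=μᵀp=1.192578  b=𝟙ᵀp=8.114616  c=𝟙ᵀq=91.755076  D=ac−b²=43.578104
λ₁=(c·0.172−b)/D = (91.755076·0.172−8.114616)/43.578104 = 0.175943
λ₂=(a−b·0.172)/D = (1.192578−8.114616·0.172)/43.578104 = -0.004661
w* = 0.175943·p + -0.004661·q:
  w_0 = 0.175943·2.2180 + -0.004661·12.1080 = 0.3338  (Oracle)
  w_1 = 0.175943·2.2120 + -0.004661·9.7020 = 0.3440  (Raytheon)
  w_2 = 0.175943·1.0419 + -0.004661·20.5874 = 0.0874  (Tesla)
  w_3 = 0.175943·0.1709 + -0.004661·23.7359 = -0.0806  (Visa)
  w_4 = 0.175943·2.1916 + -0.004661·13.8906 = 0.3208  (Lockheed)
  w_5 = 0.175943·0.2802 + -0.004661·11.7311 = -0.0054  (Starbucks)
Σw_i=1.0000  μᵀw=0.1720
σ²=wᵀΣw=λ₁·μ_p+λ₂ = 0.175943·0.172 + -0.004661 = 0.025601 ≈ 0.0256

0.0256


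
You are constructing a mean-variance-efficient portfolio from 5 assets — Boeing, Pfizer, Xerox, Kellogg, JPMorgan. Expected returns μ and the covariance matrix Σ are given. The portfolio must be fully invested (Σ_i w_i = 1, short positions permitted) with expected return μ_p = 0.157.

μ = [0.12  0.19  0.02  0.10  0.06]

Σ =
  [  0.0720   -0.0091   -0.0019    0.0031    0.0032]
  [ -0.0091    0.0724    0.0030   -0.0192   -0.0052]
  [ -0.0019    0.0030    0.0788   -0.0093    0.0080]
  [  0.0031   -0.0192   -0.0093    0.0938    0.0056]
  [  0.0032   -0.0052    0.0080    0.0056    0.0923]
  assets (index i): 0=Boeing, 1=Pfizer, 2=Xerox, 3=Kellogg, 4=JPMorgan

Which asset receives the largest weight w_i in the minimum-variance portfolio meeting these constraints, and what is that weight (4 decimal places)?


g=Σ⁻¹μ = [1.9979  3.3539  0.3073  1.6788  0.6413]
h=Σ⁻¹𝟙 = [15.6876  19.8783  13.1259  14.9537  9.3653]
a=μᵀg=1.089498  b=𝟙ᵀg=7.979197  c=𝟙ᵀh=73.010793  D=ac−b²=15.877488
λ₁=(c·0.157−b)/D = (73.010793·0.157−7.979197)/15.877488 = 0.219399
λ₂=(a−b·0.157)/D = (1.089498−7.979197·0.157)/15.877488 = -0.010281
w* = 0.219399·g + -0.010281·h:
  w_0 = 0.219399·1.9979 + -0.010281·15.6876 = 0.2771  (Boeing)
  w_1 = 0.219399·3.3539 + -0.010281·19.8783 = 0.5315  (Pfizer)
  w_2 = 0.219399·0.3073 + -0.010281·13.1259 = -0.0675  (Xerox)
  w_3 = 0.219399·1.6788 + -0.010281·14.9537 = 0.2146  (Kellogg)
  w_4 = 0.219399·0.6413 + -0.010281·9.3653 = 0.0444  (JPMorgan)
Σw_i=1.0000  μᵀw=0.1570
σ²=wᵀΣw=λ₁·μ_p+λ₂ = 0.219399·0.157 + -0.010281 = 0.024165 ≈ 0.0242

Pfizer (0.5315)


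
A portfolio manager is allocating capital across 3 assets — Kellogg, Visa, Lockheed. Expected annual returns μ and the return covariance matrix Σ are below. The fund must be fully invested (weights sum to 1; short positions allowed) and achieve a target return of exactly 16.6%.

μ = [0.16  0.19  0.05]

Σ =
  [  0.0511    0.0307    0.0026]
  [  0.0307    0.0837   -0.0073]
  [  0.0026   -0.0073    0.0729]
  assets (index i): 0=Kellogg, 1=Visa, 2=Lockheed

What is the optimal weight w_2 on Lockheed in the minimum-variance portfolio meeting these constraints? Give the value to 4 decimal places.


u=Σ⁻¹μ = [2.1658  1.5422  0.7631]
v=Σ⁻¹𝟙 = [14.0368  8.0217  14.0201]
a=μᵀu=0.677692  b=𝟙ᵀu=4.471017  c=𝟙ᵀv=36.078585  D=ac−b²=4.460171
λ₁=(c·0.166−b)/D = (36.078585·0.166−4.471017)/4.460171 = 0.340352
λ₂=(a−b·0.166)/D = (0.677692−4.471017·0.166)/4.460171 = -0.014461
w* = 0.340352·u + -0.014461·v:
  w_0 = 0.340352·2.1658 + -0.014461·14.0368 = 0.5341  (Kellogg)
  w_1 = 0.340352·1.5422 + -0.014461·8.0217 = 0.4089  (Visa)
  w_2 = 0.340352·0.7631 + -0.014461·14.0201 = 0.0570  (Lockheed)
Σw_i=1.0000  μᵀw=0.1660
σ²=wᵀΣw=λ₁·μ_p+λ₂ = 0.340352·0.166 + -0.014461 = 0.042038 ≈ 0.0420

0.0570


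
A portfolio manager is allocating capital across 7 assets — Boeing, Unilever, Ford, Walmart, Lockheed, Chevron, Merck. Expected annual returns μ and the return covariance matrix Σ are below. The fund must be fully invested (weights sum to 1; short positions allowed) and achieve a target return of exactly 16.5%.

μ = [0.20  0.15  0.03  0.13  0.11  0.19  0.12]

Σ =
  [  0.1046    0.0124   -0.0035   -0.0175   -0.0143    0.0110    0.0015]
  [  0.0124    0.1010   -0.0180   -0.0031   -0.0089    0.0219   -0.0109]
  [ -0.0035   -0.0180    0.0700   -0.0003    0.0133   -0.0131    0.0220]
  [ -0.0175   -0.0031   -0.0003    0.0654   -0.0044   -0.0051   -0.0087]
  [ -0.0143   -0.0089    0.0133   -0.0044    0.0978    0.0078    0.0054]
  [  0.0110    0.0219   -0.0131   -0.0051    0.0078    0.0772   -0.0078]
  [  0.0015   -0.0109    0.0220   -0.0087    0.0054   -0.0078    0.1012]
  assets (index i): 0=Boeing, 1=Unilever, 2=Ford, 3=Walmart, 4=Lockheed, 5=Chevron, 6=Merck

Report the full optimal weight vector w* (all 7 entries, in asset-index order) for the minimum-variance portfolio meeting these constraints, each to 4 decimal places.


0.2370  0.0834  -0.0743  0.2751  0.1153  0.2179  0.1456

u=Σ⁻¹μ = [2.2505  1.2283  0.5207  3.1106  1.3829  2.1004  1.5270]
v=Σ⁻¹𝟙 = [12.4938  11.1216  14.9930  22.1880  10.5220  11.9656  9.9030]
a=μᵀu=1.788792  b=𝟙ᵀu=12.120464  c=𝟙ᵀv=93.186978  D=ac−b²=19.786529
λ₁=(c·0.165−b)/D = (93.186978·0.165−12.120464)/19.786529 = 0.164525
λ₂=(a−b·0.165)/D = (1.788792−12.120464·0.165)/19.786529 = -0.010668
w* = 0.164525·u + -0.010668·v:
  w_0 = 0.164525·2.2505 + -0.010668·12.4938 = 0.2370  (Boeing)
  w_1 = 0.164525·1.2283 + -0.010668·11.1216 = 0.0834  (Unilever)
  w_2 = 0.164525·0.5207 + -0.010668·14.9930 = -0.0743  (Ford)
  w_3 = 0.164525·3.1106 + -0.010668·22.1880 = 0.2751  (Walmart)
  w_4 = 0.164525·1.3829 + -0.010668·10.5220 = 0.1153  (Lockheed)
  w_5 = 0.164525·2.1004 + -0.010668·11.9656 = 0.2179  (Chevron)
  w_6 = 0.164525·1.5270 + -0.010668·9.9030 = 0.1456  (Merck)
Σw_i=1.0000  μᵀw=0.1650
σ²=wᵀΣw=λ₁·μ_p+λ₂ = 0.164525·0.165 + -0.010668 = 0.016479 ≈ 0.0165


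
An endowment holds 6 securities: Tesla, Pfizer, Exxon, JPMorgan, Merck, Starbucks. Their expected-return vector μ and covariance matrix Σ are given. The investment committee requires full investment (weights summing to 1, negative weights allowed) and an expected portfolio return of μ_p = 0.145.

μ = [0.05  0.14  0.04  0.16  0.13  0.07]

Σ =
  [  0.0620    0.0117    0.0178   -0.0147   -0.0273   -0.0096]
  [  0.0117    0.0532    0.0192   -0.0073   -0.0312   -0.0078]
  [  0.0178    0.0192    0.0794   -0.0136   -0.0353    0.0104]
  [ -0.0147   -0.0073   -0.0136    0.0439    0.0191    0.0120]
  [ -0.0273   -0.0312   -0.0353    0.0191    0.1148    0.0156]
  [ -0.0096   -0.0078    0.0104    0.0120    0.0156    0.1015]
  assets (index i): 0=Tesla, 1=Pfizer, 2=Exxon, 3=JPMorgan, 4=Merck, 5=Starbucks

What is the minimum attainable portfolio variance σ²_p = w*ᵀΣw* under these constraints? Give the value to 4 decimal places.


0.0149

p=Σ⁻¹μ = [1.8151  3.7915  0.7960  4.1388  2.1158  0.2566]
q=Σ⁻¹𝟙 = [23.9236  24.9475  14.2182  29.0230  19.8963  6.0860]
a=μᵀp=1.608629  b=𝟙ᵀp=12.913786  c=𝟙ᵀq=118.094681  D=ac−b²=23.204628
λ₁=(c·0.145−b)/D = (118.094681·0.145−12.913786)/23.204628 = 0.181427
λ₂=(a−b·0.145)/D = (1.608629−12.913786·0.145)/23.204628 = -0.011371
w* = 0.181427·p + -0.011371·q:
  w_0 = 0.181427·1.8151 + -0.011371·23.9236 = 0.0573  (Tesla)
  w_1 = 0.181427·3.7915 + -0.011371·24.9475 = 0.4042  (Pfizer)
  w_2 = 0.181427·0.7960 + -0.011371·14.2182 = -0.0173  (Exxon)
  w_3 = 0.181427·4.1388 + -0.011371·29.0230 = 0.4209  (JPMorgan)
  w_4 = 0.181427·2.1158 + -0.011371·19.8963 = 0.1576  (Merck)
  w_5 = 0.181427·0.2566 + -0.011371·6.0860 = -0.0226  (Starbucks)
Σw_i=1.0000  μᵀw=0.1450
σ²=wᵀΣw=λ₁·μ_p+λ₂ = 0.181427·0.145 + -0.011371 = 0.014935 ≈ 0.0149


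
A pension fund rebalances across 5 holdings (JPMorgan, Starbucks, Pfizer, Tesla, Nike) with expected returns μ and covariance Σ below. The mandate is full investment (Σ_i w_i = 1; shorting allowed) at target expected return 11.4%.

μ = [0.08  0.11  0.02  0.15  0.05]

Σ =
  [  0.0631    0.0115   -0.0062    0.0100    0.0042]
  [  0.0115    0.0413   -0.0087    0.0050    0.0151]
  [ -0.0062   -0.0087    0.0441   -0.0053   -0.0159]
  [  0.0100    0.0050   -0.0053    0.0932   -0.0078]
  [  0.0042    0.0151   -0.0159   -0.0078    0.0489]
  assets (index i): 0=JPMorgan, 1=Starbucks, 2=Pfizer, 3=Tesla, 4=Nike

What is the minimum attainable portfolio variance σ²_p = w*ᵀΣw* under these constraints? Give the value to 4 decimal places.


0.0239

p=Σ⁻¹μ = [0.6938  2.2270  1.5545  1.5905  1.0344]
q=Σ⁻¹𝟙 = [12.6701  16.7993  39.9025  13.1862  29.2519]
a=μᵀp=0.621852  b=𝟙ᵀp=7.100101  c=𝟙ᵀq=111.809981  D=ac−b²=19.117839
λ₁=(c·0.114−b)/D = (111.809981·0.114−7.100101)/19.117839 = 0.295339
λ₂=(a−b·0.114)/D = (0.621852−7.100101·0.114)/19.117839 = -0.009811
w* = 0.295339·p + -0.009811·q:
  w_0 = 0.295339·0.6938 + -0.009811·12.6701 = 0.0806  (JPMorgan)
  w_1 = 0.295339·2.2270 + -0.009811·16.7993 = 0.4929  (Starbucks)
  w_2 = 0.295339·1.5545 + -0.009811·39.9025 = 0.0676  (Pfizer)
  w_3 = 0.295339·1.5905 + -0.009811·13.1862 = 0.3404  (Tesla)
  w_4 = 0.295339·1.0344 + -0.009811·29.2519 = 0.0185  (Nike)
Σw_i=1.0000  μᵀw=0.1140
σ²=wᵀΣw=λ₁·μ_p+λ₂ = 0.295339·0.114 + -0.009811 = 0.023858 ≈ 0.0239


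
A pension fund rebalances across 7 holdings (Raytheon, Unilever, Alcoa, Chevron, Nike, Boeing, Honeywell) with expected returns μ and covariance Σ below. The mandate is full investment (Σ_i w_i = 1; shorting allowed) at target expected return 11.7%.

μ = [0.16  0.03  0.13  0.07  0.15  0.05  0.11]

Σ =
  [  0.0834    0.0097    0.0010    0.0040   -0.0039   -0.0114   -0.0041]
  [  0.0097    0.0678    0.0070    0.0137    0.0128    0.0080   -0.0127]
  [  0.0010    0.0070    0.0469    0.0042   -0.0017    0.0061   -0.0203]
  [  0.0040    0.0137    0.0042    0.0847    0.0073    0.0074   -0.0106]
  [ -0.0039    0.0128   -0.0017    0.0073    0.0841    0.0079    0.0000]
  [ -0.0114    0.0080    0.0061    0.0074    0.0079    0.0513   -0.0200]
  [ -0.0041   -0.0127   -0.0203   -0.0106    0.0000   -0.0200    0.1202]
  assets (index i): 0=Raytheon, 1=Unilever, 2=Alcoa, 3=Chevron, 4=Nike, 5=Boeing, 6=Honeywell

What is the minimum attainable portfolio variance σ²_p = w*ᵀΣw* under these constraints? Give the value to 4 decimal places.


0.0102

x=Σ⁻¹μ = [2.2940  -0.5404  3.4085  0.5726  1.8503  1.5025  1.8124]
y=Σ⁻¹𝟙 = [14.9586  7.4130  24.3943  8.1672  9.0480  23.3377  18.3362]
a=μᵀx=1.386039  b=𝟙ᵀx=10.899790  c=𝟙ᵀy=105.655021  D=ac−b²=27.636527
λ₁=(c·0.117−b)/D = (105.655021·0.117−10.899790)/27.636527 = 0.052895
λ₂=(a−b·0.117)/D = (1.386039−10.899790·0.117)/27.636527 = 0.004008
w* = 0.052895·x + 0.004008·y:
  w_0 = 0.052895·2.2940 + 0.004008·14.9586 = 0.1813  (Raytheon)
  w_1 = 0.052895·-0.5404 + 0.004008·7.4130 = 0.0011  (Unilever)
  w_2 = 0.052895·3.4085 + 0.004008·24.3943 = 0.2781  (Alcoa)
  w_3 = 0.052895·0.5726 + 0.004008·8.1672 = 0.0630  (Chevron)
  w_4 = 0.052895·1.8503 + 0.004008·9.0480 = 0.1341  (Nike)
  w_5 = 0.052895·1.5025 + 0.004008·23.3377 = 0.1730  (Boeing)
  w_6 = 0.052895·1.8124 + 0.004008·18.3362 = 0.1694  (Honeywell)
Σw_i=1.0000  μᵀw=0.1170
σ²=wᵀΣw=λ₁·μ_p+λ₂ = 0.052895·0.117 + 0.004008 = 0.010197 ≈ 0.0102


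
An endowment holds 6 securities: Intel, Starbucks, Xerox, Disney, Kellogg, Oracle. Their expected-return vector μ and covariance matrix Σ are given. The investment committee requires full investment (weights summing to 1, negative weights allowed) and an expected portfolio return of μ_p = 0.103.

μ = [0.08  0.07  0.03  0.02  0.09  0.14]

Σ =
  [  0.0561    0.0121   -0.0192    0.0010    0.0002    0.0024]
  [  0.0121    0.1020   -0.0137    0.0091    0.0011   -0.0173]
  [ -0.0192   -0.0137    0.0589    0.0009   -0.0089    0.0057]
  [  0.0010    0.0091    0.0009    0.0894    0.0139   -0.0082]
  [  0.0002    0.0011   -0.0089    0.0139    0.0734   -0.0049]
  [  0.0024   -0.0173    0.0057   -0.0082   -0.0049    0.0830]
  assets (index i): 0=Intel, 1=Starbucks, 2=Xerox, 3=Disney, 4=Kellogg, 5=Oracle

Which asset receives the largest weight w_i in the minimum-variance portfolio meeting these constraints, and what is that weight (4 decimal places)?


Oracle (0.3733)

p=Σ⁻¹μ = [1.5750  0.9669  1.2924  0.0336  1.4809  1.8447]
q=Σ⁻¹𝟙 = [24.2347  12.2081  28.7227  8.1133  16.2345  13.6795]
a=μᵀp=0.624669  b=𝟙ᵀp=7.193522  c=𝟙ᵀq=103.192853  D=ac−b²=12.714648
λ₁=(c·0.103−b)/D = (103.192853·0.103−7.193522)/12.714648 = 0.270188
λ₂=(a−b·0.103)/D = (0.624669−7.193522·0.103)/12.714648 = -0.009144
w* = 0.270188·p + -0.009144·q:
  w_0 = 0.270188·1.5750 + -0.009144·24.2347 = 0.2039  (Intel)
  w_1 = 0.270188·0.9669 + -0.009144·12.2081 = 0.1496  (Starbucks)
  w_2 = 0.270188·1.2924 + -0.009144·28.7227 = 0.0865  (Xerox)
  w_3 = 0.270188·0.0336 + -0.009144·8.1133 = -0.0651  (Disney)
  w_4 = 0.270188·1.4809 + -0.009144·16.2345 = 0.2517  (Kellogg)
  w_5 = 0.270188·1.8447 + -0.009144·13.6795 = 0.3733  (Oracle)
Σw_i=1.0000  μᵀw=0.1030
σ²=wᵀΣw=λ₁·μ_p+λ₂ = 0.270188·0.103 + -0.009144 = 0.018685 ≈ 0.0187


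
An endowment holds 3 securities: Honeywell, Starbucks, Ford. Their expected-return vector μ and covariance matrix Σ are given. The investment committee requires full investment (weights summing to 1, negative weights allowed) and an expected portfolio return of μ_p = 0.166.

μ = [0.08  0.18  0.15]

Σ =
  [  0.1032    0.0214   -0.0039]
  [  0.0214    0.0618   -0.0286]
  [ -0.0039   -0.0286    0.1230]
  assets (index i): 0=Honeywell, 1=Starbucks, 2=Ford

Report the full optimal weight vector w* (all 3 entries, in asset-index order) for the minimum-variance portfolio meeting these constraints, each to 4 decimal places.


0.0358  0.6169  0.3473

p=Σ⁻¹μ = [0.0514  3.8771  2.1227]
q=Σ⁻¹𝟙 = [6.0099  20.1153  12.9979]
a=μᵀp=1.020399  b=𝟙ᵀp=6.051229  c=𝟙ᵀq=39.123096  D=ac−b²=3.303777
λ₁=(c·0.166−b)/D = (39.123096·0.166−6.051229)/3.303777 = 0.134151
λ₂=(a−b·0.166)/D = (1.020399−6.051229·0.166)/3.303777 = 0.004811
w* = 0.134151·p + 0.004811·q:
  w_0 = 0.134151·0.0514 + 0.004811·6.0099 = 0.0358  (Honeywell)
  w_1 = 0.134151·3.8771 + 0.004811·20.1153 = 0.6169  (Starbucks)
  w_2 = 0.134151·2.1227 + 0.004811·12.9979 = 0.3473  (Ford)
Σw_i=1.0000  μᵀw=0.1660
σ²=wᵀΣw=λ₁·μ_p+λ₂ = 0.134151·0.166 + 0.004811 = 0.027080 ≈ 0.0271


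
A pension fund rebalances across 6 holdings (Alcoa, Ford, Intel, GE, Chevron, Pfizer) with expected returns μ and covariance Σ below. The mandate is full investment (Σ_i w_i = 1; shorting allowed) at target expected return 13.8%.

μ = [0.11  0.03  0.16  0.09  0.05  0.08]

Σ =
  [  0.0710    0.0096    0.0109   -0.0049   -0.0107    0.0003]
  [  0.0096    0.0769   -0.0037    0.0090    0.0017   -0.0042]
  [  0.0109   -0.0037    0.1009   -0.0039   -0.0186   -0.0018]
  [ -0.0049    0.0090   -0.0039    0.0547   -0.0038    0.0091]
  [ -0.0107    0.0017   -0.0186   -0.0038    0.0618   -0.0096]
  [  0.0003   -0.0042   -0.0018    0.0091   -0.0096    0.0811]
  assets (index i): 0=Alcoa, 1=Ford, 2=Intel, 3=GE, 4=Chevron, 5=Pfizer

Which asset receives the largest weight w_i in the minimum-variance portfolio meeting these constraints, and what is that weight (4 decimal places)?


Intel (0.4435)

u=Σ⁻¹μ = [1.6721  0.0651  1.8549  1.8774  1.9325  1.0429]
v=Σ⁻¹𝟙 = [15.7463  9.7443  14.3871  18.5924  26.3068  14.1240]
a=μᵀu=0.831692  b=𝟙ᵀu=8.444931  c=𝟙ᵀv=98.900858  D=ac−b²=10.938178
λ₁=(c·0.138−b)/D = (98.900858·0.138−8.444931)/10.938178 = 0.475709
λ₂=(a−b·0.138)/D = (0.831692−8.444931·0.138)/10.938178 = -0.030509
w* = 0.475709·u + -0.030509·v:
  w_0 = 0.475709·1.6721 + -0.030509·15.7463 = 0.3150  (Alcoa)
  w_1 = 0.475709·0.0651 + -0.030509·9.7443 = -0.2663  (Ford)
  w_2 = 0.475709·1.8549 + -0.030509·14.3871 = 0.4435  (Intel)
  w_3 = 0.475709·1.8774 + -0.030509·18.5924 = 0.3259  (GE)
  w_4 = 0.475709·1.9325 + -0.030509·26.3068 = 0.1167  (Chevron)
  w_5 = 0.475709·1.0429 + -0.030509·14.1240 = 0.0652  (Pfizer)
Σw_i=1.0000  μᵀw=0.1380
σ²=wᵀΣw=λ₁·μ_p+λ₂ = 0.475709·0.138 + -0.030509 = 0.035139 ≈ 0.0351


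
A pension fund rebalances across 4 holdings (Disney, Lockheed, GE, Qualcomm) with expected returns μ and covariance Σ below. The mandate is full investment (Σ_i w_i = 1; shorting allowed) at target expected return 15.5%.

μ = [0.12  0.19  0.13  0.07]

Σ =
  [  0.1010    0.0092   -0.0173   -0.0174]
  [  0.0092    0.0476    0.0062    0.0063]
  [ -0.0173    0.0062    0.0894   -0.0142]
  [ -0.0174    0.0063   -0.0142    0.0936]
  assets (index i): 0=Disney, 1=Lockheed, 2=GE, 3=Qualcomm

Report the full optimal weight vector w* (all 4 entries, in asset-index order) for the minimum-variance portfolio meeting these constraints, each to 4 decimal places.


0.1600  0.5381  0.2072  0.0947

g=Σ⁻¹μ = [1.3358  3.3853  1.6394  1.0170]
h=Σ⁻¹𝟙 = [13.6837  14.4655  15.1417  14.5510]
a=μᵀg=1.087810  b=𝟙ᵀg=7.377490  c=𝟙ᵀh=57.841973  D=ac−b²=8.493736
λ₁=(c·0.155−b)/D = (57.841973·0.155−7.377490)/8.493736 = 0.186963
λ₂=(a−b·0.155)/D = (1.087810−7.377490·0.155)/8.493736 = -0.006558
w* = 0.186963·g + -0.006558·h:
  w_0 = 0.186963·1.3358 + -0.006558·13.6837 = 0.1600  (Disney)
  w_1 = 0.186963·3.3853 + -0.006558·14.4655 = 0.5381  (Lockheed)
  w_2 = 0.186963·1.6394 + -0.006558·15.1417 = 0.2072  (GE)
  w_3 = 0.186963·1.0170 + -0.006558·14.5510 = 0.0947  (Qualcomm)
Σw_i=1.0000  μᵀw=0.1550
σ²=wᵀΣw=λ₁·μ_p+λ₂ = 0.186963·0.155 + -0.006558 = 0.022421 ≈ 0.0224


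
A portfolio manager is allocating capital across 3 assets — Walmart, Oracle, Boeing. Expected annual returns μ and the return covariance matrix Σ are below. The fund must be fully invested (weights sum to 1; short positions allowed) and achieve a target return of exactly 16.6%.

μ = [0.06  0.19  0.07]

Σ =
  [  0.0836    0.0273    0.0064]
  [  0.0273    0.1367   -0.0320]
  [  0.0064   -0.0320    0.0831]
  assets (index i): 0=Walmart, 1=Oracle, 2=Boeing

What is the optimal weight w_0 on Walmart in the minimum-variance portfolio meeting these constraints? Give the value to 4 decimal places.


-0.2320

g=Σ⁻¹μ = [0.0354  1.7359  1.5081]
h=Σ⁻¹𝟙 = [7.7848  9.2731  15.0050]
a=μᵀg=0.437502  b=𝟙ᵀg=3.279332  c=𝟙ᵀh=32.062959  D=ac−b²=3.273600
λ₁=(c·0.166−b)/D = (32.062959·0.166−3.279332)/3.273600 = 0.624120
λ₂=(a−b·0.166)/D = (0.437502−3.279332·0.166)/3.273600 = -0.032645
w* = 0.624120·g + -0.032645·h:
  w_0 = 0.624120·0.0354 + -0.032645·7.7848 = -0.2320  (Walmart)
  w_1 = 0.624120·1.7359 + -0.032645·9.2731 = 0.7807  (Oracle)
  w_2 = 0.624120·1.5081 + -0.032645·15.0050 = 0.4514  (Boeing)
Σw_i=1.0000  μᵀw=0.1660
σ²=wᵀΣw=λ₁·μ_p+λ₂ = 0.624120·0.166 + -0.032645 = 0.070959 ≈ 0.0710


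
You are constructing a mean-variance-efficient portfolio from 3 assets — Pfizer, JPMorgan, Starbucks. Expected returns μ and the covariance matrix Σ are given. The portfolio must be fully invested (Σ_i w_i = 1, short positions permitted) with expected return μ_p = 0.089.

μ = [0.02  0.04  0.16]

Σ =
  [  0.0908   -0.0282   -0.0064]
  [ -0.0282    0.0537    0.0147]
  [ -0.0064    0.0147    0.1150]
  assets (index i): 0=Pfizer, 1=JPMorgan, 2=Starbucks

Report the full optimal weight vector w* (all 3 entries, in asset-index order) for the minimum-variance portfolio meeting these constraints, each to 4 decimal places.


p=Σ⁻¹μ = [0.5164  0.6501  1.3369]
q=Σ⁻¹𝟙 = [19.9605  27.3775  6.3069]
a=μᵀp=0.250242  b=𝟙ᵀp=2.503420  c=𝟙ᵀq=53.644933  D=ac−b²=7.157125
λ₁=(c·0.089−b)/D = (53.644933·0.089−2.503420)/7.157125 = 0.317303
λ₂=(a−b·0.089)/D = (0.250242−2.503420·0.089)/7.157125 = 0.003834
w* = 0.317303·p + 0.003834·q:
  w_0 = 0.317303·0.5164 + 0.003834·19.9605 = 0.2404  (Pfizer)
  w_1 = 0.317303·0.6501 + 0.003834·27.3775 = 0.3112  (JPMorgan)
  w_2 = 0.317303·1.3369 + 0.003834·6.3069 = 0.4484  (Starbucks)
Σw_i=1.0000  μᵀw=0.0890
σ²=wᵀΣw=λ₁·μ_p+λ₂ = 0.317303·0.089 + 0.003834 = 0.032074 ≈ 0.0321

0.2404  0.3112  0.4484


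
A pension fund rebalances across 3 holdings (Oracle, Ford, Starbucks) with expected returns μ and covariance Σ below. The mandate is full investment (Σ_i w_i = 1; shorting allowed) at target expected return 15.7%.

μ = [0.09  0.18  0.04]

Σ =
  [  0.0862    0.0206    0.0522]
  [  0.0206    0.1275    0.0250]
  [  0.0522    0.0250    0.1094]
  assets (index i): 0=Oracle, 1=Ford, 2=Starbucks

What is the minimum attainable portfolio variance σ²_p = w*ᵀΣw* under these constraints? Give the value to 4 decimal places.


x=Σ⁻¹μ = [0.9682  1.3340  -0.4012]
y=Σ⁻¹𝟙 = [7.7119  5.7856  4.1389]
a=μᵀx=0.311213  b=𝟙ᵀx=1.901032  c=𝟙ᵀy=17.636406  D=ac−b²=1.874755
λ₁=(c·0.157−b)/D = (17.636406·0.157−1.901032)/1.874755 = 0.462932
λ₂=(a−b·0.157)/D = (0.311213−1.901032·0.157)/1.874755 = 0.006801
w* = 0.462932·x + 0.006801·y:
  w_0 = 0.462932·0.9682 + 0.006801·7.7119 = 0.5007  (Oracle)
  w_1 = 0.462932·1.3340 + 0.006801·5.7856 = 0.6569  (Ford)
  w_2 = 0.462932·-0.4012 + 0.006801·4.1389 = -0.1576  (Starbucks)
Σw_i=1.0000  μᵀw=0.1570
σ²=wᵀΣw=λ₁·μ_p+λ₂ = 0.462932·0.157 + 0.006801 = 0.079482 ≈ 0.0795

0.0795


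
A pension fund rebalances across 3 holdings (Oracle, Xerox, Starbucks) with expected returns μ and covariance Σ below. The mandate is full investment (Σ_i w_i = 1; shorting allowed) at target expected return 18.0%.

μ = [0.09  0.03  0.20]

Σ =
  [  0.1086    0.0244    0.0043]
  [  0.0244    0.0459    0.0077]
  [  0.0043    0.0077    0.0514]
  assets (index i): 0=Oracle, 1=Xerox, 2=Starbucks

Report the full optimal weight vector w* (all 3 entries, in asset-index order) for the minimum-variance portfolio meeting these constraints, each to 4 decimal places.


0.1702  0.0075  0.8223

x=Σ⁻¹μ = [0.7660  -0.4058  3.8878]
y=Σ⁻¹𝟙 = [4.8623  16.4189  16.5888]
a=μᵀx=0.834315  b=𝟙ᵀx=4.247944  c=𝟙ᵀy=37.870021  D=ac−b²=13.550508
λ₁=(c·0.180−b)/D = (37.870021·0.180−4.247944)/13.550508 = 0.189562
λ₂=(a−b·0.180)/D = (0.834315−4.247944·0.180)/13.550508 = 0.005143
w* = 0.189562·x + 0.005143·y:
  w_0 = 0.189562·0.7660 + 0.005143·4.8623 = 0.1702  (Oracle)
  w_1 = 0.189562·-0.4058 + 0.005143·16.4189 = 0.0075  (Xerox)
  w_2 = 0.189562·3.8878 + 0.005143·16.5888 = 0.8223  (Starbucks)
Σw_i=1.0000  μᵀw=0.1800
σ²=wᵀΣw=λ₁·μ_p+λ₂ = 0.189562·0.180 + 0.005143 = 0.039264 ≈ 0.0393


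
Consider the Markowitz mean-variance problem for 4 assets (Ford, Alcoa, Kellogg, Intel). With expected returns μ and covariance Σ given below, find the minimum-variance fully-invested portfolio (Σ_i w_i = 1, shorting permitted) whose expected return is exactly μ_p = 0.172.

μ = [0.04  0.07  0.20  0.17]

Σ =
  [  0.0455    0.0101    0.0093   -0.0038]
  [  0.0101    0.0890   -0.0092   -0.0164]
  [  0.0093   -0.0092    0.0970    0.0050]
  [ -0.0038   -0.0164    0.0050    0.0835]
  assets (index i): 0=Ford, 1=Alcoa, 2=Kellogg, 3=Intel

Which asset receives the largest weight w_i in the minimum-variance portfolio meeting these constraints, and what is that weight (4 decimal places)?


Kellogg (0.4390)

u=Σ⁻¹μ = [0.3418  1.3640  2.0452  2.1969]
v=Σ⁻¹𝟙 = [18.5393  12.7865  8.9820  14.7933]
a=μᵀu=0.891666  b=𝟙ᵀu=5.947881  c=𝟙ᵀv=55.101051  D=ac−b²=13.754433
λ₁=(c·0.172−b)/D = (55.101051·0.172−5.947881)/13.754433 = 0.256608
λ₂=(a−b·0.172)/D = (0.891666−5.947881·0.172)/13.754433 = -0.009551
w* = 0.256608·u + -0.009551·v:
  w_0 = 0.256608·0.3418 + -0.009551·18.5393 = -0.0894  (Ford)
  w_1 = 0.256608·1.3640 + -0.009551·12.7865 = 0.2279  (Alcoa)
  w_2 = 0.256608·2.0452 + -0.009551·8.9820 = 0.4390  (Kellogg)
  w_3 = 0.256608·2.1969 + -0.009551·14.7933 = 0.4225  (Intel)
Σw_i=1.0000  μᵀw=0.1720
σ²=wᵀΣw=λ₁·μ_p+λ₂ = 0.256608·0.172 + -0.009551 = 0.034586 ≈ 0.0346


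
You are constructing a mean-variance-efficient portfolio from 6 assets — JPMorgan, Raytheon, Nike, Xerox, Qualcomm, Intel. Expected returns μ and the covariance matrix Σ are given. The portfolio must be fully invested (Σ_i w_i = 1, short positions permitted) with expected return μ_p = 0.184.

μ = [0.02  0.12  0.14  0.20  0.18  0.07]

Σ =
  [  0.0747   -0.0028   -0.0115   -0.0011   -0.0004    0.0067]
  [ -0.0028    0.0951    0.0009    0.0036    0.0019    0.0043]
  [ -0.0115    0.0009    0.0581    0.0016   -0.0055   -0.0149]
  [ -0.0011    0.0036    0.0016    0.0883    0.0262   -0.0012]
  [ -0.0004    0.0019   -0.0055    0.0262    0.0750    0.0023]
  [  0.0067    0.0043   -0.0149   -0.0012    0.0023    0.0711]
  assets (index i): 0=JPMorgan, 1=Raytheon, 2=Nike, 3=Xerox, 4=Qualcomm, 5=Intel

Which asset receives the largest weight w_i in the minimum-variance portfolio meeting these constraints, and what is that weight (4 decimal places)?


Nike (0.3412)

p=Σ⁻¹μ = [0.6811  1.0868  3.0456  1.6017  1.9953  1.4554]
q=Σ⁻¹𝟙 = [16.3255  9.4648  25.6004  7.3606  11.9636  17.0560]
a=μᵀp=1.351793  b=𝟙ᵀp=9.865838  c=𝟙ᵀq=87.770915  D=ac−b²=21.313332
λ₁=(c·0.184−b)/D = (87.770915·0.184−9.865838)/21.313332 = 0.294839
λ₂=(a−b·0.184)/D = (1.351793−9.865838·0.184)/21.313332 = -0.021748
w* = 0.294839·p + -0.021748·q:
  w_0 = 0.294839·0.6811 + -0.021748·16.3255 = -0.1542  (JPMorgan)
  w_1 = 0.294839·1.0868 + -0.021748·9.4648 = 0.1146  (Raytheon)
  w_2 = 0.294839·3.0456 + -0.021748·25.6004 = 0.3412  (Nike)
  w_3 = 0.294839·1.6017 + -0.021748·7.3606 = 0.3122  (Xerox)
  w_4 = 0.294839·1.9953 + -0.021748·11.9636 = 0.3281  (Qualcomm)
  w_5 = 0.294839·1.4554 + -0.021748·17.0560 = 0.0582  (Intel)
Σw_i=1.0000  μᵀw=0.1840
σ²=wᵀΣw=λ₁·μ_p+λ₂ = 0.294839·0.184 + -0.021748 = 0.032502 ≈ 0.0325


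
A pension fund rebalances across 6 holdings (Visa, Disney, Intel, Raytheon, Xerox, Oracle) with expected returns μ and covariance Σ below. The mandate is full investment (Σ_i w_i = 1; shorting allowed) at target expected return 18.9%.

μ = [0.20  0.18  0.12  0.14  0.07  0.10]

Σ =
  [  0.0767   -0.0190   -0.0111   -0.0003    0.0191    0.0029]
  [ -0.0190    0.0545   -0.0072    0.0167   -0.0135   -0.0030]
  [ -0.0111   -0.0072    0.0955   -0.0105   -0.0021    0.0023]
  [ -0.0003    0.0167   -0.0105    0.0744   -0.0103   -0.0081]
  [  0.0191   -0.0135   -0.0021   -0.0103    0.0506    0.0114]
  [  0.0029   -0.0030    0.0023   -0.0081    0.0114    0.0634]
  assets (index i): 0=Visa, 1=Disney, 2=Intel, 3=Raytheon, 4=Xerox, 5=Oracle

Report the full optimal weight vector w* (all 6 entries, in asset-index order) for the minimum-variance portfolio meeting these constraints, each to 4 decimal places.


0.4440  0.4547  0.1445  0.0363  -0.1293  0.0497

p=Σ⁻¹μ = [3.7542  4.8640  2.2131  1.4633  1.3144  1.5060]
q=Σ⁻¹𝟙 = [16.5235  28.0330  16.1814  13.9561  21.4340  13.6855]
a=μᵀp=2.339427  b=𝟙ᵀp=15.115192  c=𝟙ᵀq=109.813510  D=ac−b²=28.431636
λ₁=(c·0.189−b)/D = (109.813510·0.189−15.115192)/28.431636 = 0.198355
λ₂=(a−b·0.189)/D = (2.339427−15.115192·0.189)/28.431636 = -0.018196
w* = 0.198355·p + -0.018196·q:
  w_0 = 0.198355·3.7542 + -0.018196·16.5235 = 0.4440  (Visa)
  w_1 = 0.198355·4.8640 + -0.018196·28.0330 = 0.4547  (Disney)
  w_2 = 0.198355·2.2131 + -0.018196·16.1814 = 0.1445  (Intel)
  w_3 = 0.198355·1.4633 + -0.018196·13.9561 = 0.0363  (Raytheon)
  w_4 = 0.198355·1.3144 + -0.018196·21.4340 = -0.1293  (Xerox)
  w_5 = 0.198355·1.5060 + -0.018196·13.6855 = 0.0497  (Oracle)
Σw_i=1.0000  μᵀw=0.1890
σ²=wᵀΣw=λ₁·μ_p+λ₂ = 0.198355·0.189 + -0.018196 = 0.019293 ≈ 0.0193


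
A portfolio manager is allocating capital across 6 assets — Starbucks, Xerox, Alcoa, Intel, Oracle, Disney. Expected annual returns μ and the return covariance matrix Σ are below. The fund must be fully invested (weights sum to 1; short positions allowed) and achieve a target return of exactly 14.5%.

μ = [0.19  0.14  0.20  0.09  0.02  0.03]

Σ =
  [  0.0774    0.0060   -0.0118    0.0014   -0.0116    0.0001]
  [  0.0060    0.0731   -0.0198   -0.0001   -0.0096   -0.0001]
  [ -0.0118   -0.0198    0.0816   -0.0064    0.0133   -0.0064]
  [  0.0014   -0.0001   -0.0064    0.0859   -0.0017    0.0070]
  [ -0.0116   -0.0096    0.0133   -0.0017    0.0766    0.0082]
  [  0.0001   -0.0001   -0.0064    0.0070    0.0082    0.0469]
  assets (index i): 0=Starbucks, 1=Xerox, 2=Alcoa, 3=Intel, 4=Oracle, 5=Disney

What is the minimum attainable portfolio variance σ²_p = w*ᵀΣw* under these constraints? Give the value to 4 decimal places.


x=Σ⁻¹μ = [2.8241  2.7125  3.6290  1.2087  0.3295  0.8966]
y=Σ⁻¹𝟙 = [16.0759  19.3970  19.7095  11.4818  12.6010  20.1018]
a=μᵀx=1.784394  b=𝟙ᵀx=11.600348  c=𝟙ᵀy=99.367045  D=ac−b²=42.741878
λ₁=(c·0.145−b)/D = (99.367045·0.145−11.600348)/42.741878 = 0.065694
λ₂=(a−b·0.145)/D = (1.784394−11.600348·0.145)/42.741878 = 0.002394
w* = 0.065694·x + 0.002394·y:
  w_0 = 0.065694·2.8241 + 0.002394·16.0759 = 0.2240  (Starbucks)
  w_1 = 0.065694·2.7125 + 0.002394·19.3970 = 0.2246  (Xerox)
  w_2 = 0.065694·3.6290 + 0.002394·19.7095 = 0.2856  (Alcoa)
  w_3 = 0.065694·1.2087 + 0.002394·11.4818 = 0.1069  (Intel)
  w_4 = 0.065694·0.3295 + 0.002394·12.6010 = 0.0518  (Oracle)
  w_5 = 0.065694·0.8966 + 0.002394·20.1018 = 0.1070  (Disney)
Σw_i=1.0000  μᵀw=0.1450
σ²=wᵀΣw=λ₁·μ_p+λ₂ = 0.065694·0.145 + 0.002394 = 0.011920 ≈ 0.0119

0.0119


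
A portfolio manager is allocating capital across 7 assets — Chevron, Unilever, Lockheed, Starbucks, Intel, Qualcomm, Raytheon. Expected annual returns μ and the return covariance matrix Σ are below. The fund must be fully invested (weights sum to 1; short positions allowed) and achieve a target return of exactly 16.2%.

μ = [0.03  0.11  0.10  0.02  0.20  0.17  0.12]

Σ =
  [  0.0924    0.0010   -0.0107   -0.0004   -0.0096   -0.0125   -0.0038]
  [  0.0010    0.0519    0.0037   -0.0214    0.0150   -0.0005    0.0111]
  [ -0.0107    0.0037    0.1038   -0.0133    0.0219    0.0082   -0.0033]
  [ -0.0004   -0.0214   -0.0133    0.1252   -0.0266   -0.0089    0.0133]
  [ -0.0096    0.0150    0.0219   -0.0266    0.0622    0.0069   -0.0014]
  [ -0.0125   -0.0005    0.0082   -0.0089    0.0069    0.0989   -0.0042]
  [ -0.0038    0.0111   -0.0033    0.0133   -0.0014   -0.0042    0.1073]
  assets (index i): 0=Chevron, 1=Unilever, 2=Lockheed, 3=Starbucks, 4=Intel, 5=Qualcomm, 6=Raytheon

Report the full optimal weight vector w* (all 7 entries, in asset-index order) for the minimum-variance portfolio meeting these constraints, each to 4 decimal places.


p=Σ⁻¹μ = [0.9667  1.4260  0.3763  1.1472  3.2082  1.7383  0.9844]
q=Σ⁻¹𝟙 = [15.2809  18.7320  8.3414  15.7579  16.5443  12.0030  6.9121]
a=μᵀp=1.301707  b=𝟙ᵀp=9.847066  c=𝟙ᵀq=93.571594  D=ac−b²=24.838089
λ₁=(c·0.162−b)/D = (93.571594·0.162−9.847066)/24.838089 = 0.213846
λ₂=(a−b·0.162)/D = (1.301707−9.847066·0.162)/24.838089 = -0.011817
w* = 0.213846·p + -0.011817·q:
  w_0 = 0.213846·0.9667 + -0.011817·15.2809 = 0.0262  (Chevron)
  w_1 = 0.213846·1.4260 + -0.011817·18.7320 = 0.0836  (Unilever)
  w_2 = 0.213846·0.3763 + -0.011817·8.3414 = -0.0181  (Lockheed)
  w_3 = 0.213846·1.1472 + -0.011817·15.7579 = 0.0591  (Starbucks)
  w_4 = 0.213846·3.2082 + -0.011817·16.5443 = 0.4905  (Intel)
  w_5 = 0.213846·1.7383 + -0.011817·12.0030 = 0.2299  (Qualcomm)
  w_6 = 0.213846·0.9844 + -0.011817·6.9121 = 0.1288  (Raytheon)
Σw_i=1.0000  μᵀw=0.1620
σ²=wᵀΣw=λ₁·μ_p+λ₂ = 0.213846·0.162 + -0.011817 = 0.022826 ≈ 0.0228

0.0262  0.0836  -0.0181  0.0591  0.4905  0.2299  0.1288


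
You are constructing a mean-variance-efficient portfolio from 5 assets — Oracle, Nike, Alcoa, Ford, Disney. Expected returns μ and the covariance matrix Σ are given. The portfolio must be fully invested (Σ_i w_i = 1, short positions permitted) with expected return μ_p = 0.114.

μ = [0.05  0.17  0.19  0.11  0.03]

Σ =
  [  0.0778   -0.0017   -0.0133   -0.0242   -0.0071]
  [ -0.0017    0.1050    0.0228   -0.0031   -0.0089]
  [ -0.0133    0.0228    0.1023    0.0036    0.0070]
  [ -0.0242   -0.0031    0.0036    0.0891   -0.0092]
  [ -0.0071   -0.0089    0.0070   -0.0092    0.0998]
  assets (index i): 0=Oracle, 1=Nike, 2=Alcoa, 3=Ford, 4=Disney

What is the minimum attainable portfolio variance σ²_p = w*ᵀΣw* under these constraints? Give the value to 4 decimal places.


u=Σ⁻¹μ = [1.5334  1.3843  1.6494  1.6918  0.5734]
v=Σ⁻¹𝟙 = [21.5471  9.6378  8.8562  18.4462  13.4917]
a=μᵀu=0.828677  b=𝟙ᵀu=6.832284  c=𝟙ᵀv=71.978935  D=ac−b²=12.967152
λ₁=(c·0.114−b)/D = (71.978935·0.114−6.832284)/12.967152 = 0.105907
λ₂=(a−b·0.114)/D = (0.828677−6.832284·0.114)/12.967152 = 0.003840
w* = 0.105907·u + 0.003840·v:
  w_0 = 0.105907·1.5334 + 0.003840·21.5471 = 0.2451  (Oracle)
  w_1 = 0.105907·1.3843 + 0.003840·9.6378 = 0.1836  (Nike)
  w_2 = 0.105907·1.6494 + 0.003840·8.8562 = 0.2087  (Alcoa)
  w_3 = 0.105907·1.6918 + 0.003840·18.4462 = 0.2500  (Ford)
  w_4 = 0.105907·0.5734 + 0.003840·13.4917 = 0.1125  (Disney)
Σw_i=1.0000  μᵀw=0.1140
σ²=wᵀΣw=λ₁·μ_p+λ₂ = 0.105907·0.114 + 0.003840 = 0.015914 ≈ 0.0159

0.0159


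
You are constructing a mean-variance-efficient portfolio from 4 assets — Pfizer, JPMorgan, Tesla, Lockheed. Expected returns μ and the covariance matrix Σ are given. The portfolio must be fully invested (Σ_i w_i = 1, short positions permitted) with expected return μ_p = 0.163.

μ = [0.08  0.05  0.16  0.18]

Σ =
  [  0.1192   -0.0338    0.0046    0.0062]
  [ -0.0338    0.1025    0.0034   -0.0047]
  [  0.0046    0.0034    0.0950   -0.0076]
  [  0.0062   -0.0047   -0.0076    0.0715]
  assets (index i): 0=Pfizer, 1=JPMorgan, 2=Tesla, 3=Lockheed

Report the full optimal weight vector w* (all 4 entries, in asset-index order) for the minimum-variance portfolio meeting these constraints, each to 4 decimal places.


u=Σ⁻¹μ = [0.6791  0.7748  1.8400  2.7051]
v=Σ⁻¹𝟙 = [11.0914  13.7493  10.7024  15.0657]
a=μᵀu=0.874387  b=𝟙ᵀu=5.998982  c=𝟙ᵀv=50.608786  D=ac−b²=8.263871
λ₁=(c·0.163−b)/D = (50.608786·0.163−5.998982)/8.263871 = 0.272300
λ₂=(a−b·0.163)/D = (0.874387−5.998982·0.163)/8.263871 = -0.012518
w* = 0.272300·u + -0.012518·v:
  w_0 = 0.272300·0.6791 + -0.012518·11.0914 = 0.0461  (Pfizer)
  w_1 = 0.272300·0.7748 + -0.012518·13.7493 = 0.0389  (JPMorgan)
  w_2 = 0.272300·1.8400 + -0.012518·10.7024 = 0.3671  (Tesla)
  w_3 = 0.272300·2.7051 + -0.012518·15.0657 = 0.5480  (Lockheed)
Σw_i=1.0000  μᵀw=0.1630
σ²=wᵀΣw=λ₁·μ_p+λ₂ = 0.272300·0.163 + -0.012518 = 0.031867 ≈ 0.0319

0.0461  0.0389  0.3671  0.5480


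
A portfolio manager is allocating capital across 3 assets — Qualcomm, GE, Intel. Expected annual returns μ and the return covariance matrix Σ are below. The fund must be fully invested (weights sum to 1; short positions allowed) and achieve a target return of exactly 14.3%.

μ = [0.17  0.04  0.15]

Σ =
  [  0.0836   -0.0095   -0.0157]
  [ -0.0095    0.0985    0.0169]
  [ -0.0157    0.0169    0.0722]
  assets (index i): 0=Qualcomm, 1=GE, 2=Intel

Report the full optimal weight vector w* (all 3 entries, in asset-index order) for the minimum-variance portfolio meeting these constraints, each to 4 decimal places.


0.4319  0.1422  0.4260

p=Σ⁻¹μ = [2.5420  0.2083  2.5816]
q=Σ⁻¹𝟙 = [15.8423  9.0773  15.1706]
a=μᵀp=0.827703  b=𝟙ᵀp=5.331866  c=𝟙ᵀq=40.090193  D=ac−b²=4.753985
λ₁=(c·0.143−b)/D = (40.090193·0.143−5.331866)/4.753985 = 0.084357
λ₂=(a−b·0.143)/D = (0.827703−5.331866·0.143)/4.753985 = 0.013725
w* = 0.084357·p + 0.013725·q:
  w_0 = 0.084357·2.5420 + 0.013725·15.8423 = 0.4319  (Qualcomm)
  w_1 = 0.084357·0.2083 + 0.013725·9.0773 = 0.1422  (GE)
  w_2 = 0.084357·2.5816 + 0.013725·15.1706 = 0.4260  (Intel)
Σw_i=1.0000  μᵀw=0.1430
σ²=wᵀΣw=λ₁·μ_p+λ₂ = 0.084357·0.143 + 0.013725 = 0.025788 ≈ 0.0258
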